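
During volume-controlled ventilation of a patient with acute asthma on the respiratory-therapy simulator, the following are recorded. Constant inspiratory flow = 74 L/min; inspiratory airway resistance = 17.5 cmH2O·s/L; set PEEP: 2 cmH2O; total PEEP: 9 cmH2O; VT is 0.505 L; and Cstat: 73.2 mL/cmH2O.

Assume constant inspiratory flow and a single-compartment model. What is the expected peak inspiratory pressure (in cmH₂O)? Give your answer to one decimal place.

37.5

Flow: 74 L/min ÷ 60 = 1.2333 L/s.
Total PEEP = 9 cmH2O (set 2 + intrinsic 7); this is the baseline alveolar pressure.
Equation of motion (constant flow): PIP = Vt/C + R·V̇ + PEEP.
PIP = 505/73.2 + 17.5×1.2333 + 9 = 6.899 + 21.583 + 9 = 37.482 cmH2O.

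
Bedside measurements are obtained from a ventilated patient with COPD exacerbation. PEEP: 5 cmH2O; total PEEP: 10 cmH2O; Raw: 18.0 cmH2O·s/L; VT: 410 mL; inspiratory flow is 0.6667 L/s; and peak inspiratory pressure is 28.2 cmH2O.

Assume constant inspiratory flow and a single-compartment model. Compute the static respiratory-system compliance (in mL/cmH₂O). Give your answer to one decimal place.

Total PEEP = 10 cmH2O (set 5 + intrinsic 5); this is the baseline alveolar pressure.
Equation of motion (constant flow): PIP = Vt/C + R·V̇ + PEEP.
Vt/C = PIP − R·V̇ − PEEP = 28.2 − 18.0×0.6667 − 10 = 28.2 − 12.001 − 10 = 6.199 cmH2O.
C = Vt / 6.199 = 410 / 6.199 = 66.14 mL/cmH2O.

66.1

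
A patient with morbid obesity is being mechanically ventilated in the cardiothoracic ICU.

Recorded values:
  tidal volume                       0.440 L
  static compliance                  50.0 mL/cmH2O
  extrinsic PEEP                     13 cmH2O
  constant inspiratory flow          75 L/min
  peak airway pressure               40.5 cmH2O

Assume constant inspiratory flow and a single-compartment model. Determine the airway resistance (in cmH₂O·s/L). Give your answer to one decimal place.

15.0

Flow: 75 L/min ÷ 60 = 1.25 L/s.
Equation of motion (constant flow): PIP = Vt/C + R·V̇ + PEEP.
R·V̇ = PIP − Vt/C − PEEP = 40.5 − 440/50.0 − 13 = 40.5 − 8.8 − 13 = 18.7 cmH2O.
R = 18.7 / 1.25 = 14.96 cmH2O·s/L.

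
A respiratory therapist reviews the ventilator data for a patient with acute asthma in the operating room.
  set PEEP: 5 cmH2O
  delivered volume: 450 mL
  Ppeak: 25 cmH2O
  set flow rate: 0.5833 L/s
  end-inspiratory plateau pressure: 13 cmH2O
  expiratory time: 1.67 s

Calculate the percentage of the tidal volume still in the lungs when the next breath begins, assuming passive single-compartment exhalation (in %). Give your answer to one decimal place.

R = (PIP − Pplat)/V̇ = (25 − 13) / 0.5833 = 12.0/0.5833 = 20.573 cmH2O·s/L.
C = Vt/(Pplat − PEEP) = 450.0 / (13 − 5) = 450.0/8.0 = 56.25 mL/cmH2O.
τ = R × C = 20.573 × 0.05625 L/cmH2O = 1.157 s.
Fraction remaining at end-expiration = e^(−Te/τ) = e^(−1.67/1.157) = 0.2361 → 23.61%.

23.6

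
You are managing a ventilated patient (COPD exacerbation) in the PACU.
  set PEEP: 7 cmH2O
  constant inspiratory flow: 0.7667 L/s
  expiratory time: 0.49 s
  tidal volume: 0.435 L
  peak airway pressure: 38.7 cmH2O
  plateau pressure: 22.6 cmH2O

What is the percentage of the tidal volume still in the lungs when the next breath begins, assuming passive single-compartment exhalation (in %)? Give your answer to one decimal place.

R = (PIP − Pplat)/V̇ = (38.7 − 22.6) / 0.7667 = 16.1/0.7667 = 20.999 cmH2O·s/L.
C = Vt/(Pplat − PEEP) = 435.0 / (22.6 − 7) = 435.0/15.6 = 27.885 mL/cmH2O.
τ = R × C = 20.999 × 0.02789 L/cmH2O = 0.5857 s.
Fraction remaining at end-expiration = e^(−Te/τ) = e^(−0.49/0.5857) = 0.4332 → 43.32%.

43.3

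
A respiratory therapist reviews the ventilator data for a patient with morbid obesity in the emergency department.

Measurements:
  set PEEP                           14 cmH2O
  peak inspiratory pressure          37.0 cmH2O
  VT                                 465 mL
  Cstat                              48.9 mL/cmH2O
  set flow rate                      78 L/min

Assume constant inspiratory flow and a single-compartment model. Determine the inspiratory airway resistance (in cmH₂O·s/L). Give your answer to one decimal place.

10.4

Flow: 78 L/min ÷ 60 = 1.3 L/s.
Equation of motion (constant flow): PIP = Vt/C + R·V̇ + PEEP.
R·V̇ = PIP − Vt/C − PEEP = 37.0 − 465/48.9 − 14 = 37.0 − 9.509 − 14 = 13.491 cmH2O.
R = 13.491 / 1.3 = 10.378 cmH2O·s/L.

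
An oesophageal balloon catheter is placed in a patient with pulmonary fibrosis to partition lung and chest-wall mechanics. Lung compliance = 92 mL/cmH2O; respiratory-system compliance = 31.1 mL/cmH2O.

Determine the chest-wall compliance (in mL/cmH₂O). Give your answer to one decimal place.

47.0

1/Ccw = 1/Crs − 1/CL.
1/Ccw = 1/31.1 − 1/92 = 0.02128.
Ccw = 46.992 mL/cmH2O.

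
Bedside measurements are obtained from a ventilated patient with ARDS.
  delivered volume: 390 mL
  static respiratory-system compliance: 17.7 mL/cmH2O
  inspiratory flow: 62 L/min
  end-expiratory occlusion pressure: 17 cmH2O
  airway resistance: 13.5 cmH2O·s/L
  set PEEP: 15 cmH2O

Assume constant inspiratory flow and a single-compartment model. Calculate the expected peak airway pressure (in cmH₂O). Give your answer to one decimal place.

Flow: 62 L/min ÷ 60 = 1.0333 L/s.
Total PEEP = 17 cmH2O (set 15 + intrinsic 2); this is the baseline alveolar pressure.
Equation of motion (constant flow): PIP = Vt/C + R·V̇ + PEEP.
PIP = 390/17.7 + 13.5×1.0333 + 17 = 22.034 + 13.95 + 17 = 52.984 cmH2O.

53.0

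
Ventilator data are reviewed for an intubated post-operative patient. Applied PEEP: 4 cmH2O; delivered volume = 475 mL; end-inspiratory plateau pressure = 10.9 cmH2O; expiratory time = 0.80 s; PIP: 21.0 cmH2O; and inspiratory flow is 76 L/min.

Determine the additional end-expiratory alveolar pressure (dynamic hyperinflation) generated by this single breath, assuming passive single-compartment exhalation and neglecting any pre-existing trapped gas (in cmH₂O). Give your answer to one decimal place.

Flow: 76 L/min ÷ 60 = 1.2667 L/s.
R = (PIP − Pplat)/V̇ = (21.0 − 10.9) / 1.2667 = 10.1/1.2667 = 7.973 cmH2O·s/L.
C = Vt/(Pplat − PEEP) = 475.0 / (10.9 − 4) = 475.0/6.9 = 68.841 mL/cmH2O.
τ = R × C = 7.973 × 0.06884 L/cmH2O = 0.5489 s.
Fraction remaining = e^(−Te/τ) = e^(−0.80/0.5489) = 0.2328; trapped volume = 475.0 × 0.2328 = 110.58 mL.
Additional alveolar pressure from trapping ≈ V_trapped / C = 110.58 / 68.841 = 1.606 cmH2O.

1.6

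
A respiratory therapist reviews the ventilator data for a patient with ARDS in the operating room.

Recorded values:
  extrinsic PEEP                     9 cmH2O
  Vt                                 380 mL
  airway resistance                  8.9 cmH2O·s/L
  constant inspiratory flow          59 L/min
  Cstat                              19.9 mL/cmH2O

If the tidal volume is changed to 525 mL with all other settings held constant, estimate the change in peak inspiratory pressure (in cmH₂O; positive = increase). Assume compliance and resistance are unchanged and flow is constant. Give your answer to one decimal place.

7.3

PIP = Vt/C + R·V̇ + PEEP (constant-flow equation of motion).
Only the elastic term changes: ΔPIP = ΔVt / C = (525 − 380) / 19.9 = 7.286 cmH2O.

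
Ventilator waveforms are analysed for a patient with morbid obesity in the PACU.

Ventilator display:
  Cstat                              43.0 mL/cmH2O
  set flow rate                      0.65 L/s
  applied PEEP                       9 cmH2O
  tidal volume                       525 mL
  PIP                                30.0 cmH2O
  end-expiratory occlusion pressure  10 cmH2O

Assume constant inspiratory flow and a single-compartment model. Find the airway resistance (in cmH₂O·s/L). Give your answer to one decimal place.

Total PEEP = 10 cmH2O (set 9 + intrinsic 1); this is the baseline alveolar pressure.
Equation of motion (constant flow): PIP = Vt/C + R·V̇ + PEEP.
R·V̇ = PIP − Vt/C − PEEP = 30.0 − 525/43.0 − 10 = 30.0 − 12.209 − 10 = 7.791 cmH2O.
R = 7.791 / 0.65 = 11.986 cmH2O·s/L.

12.0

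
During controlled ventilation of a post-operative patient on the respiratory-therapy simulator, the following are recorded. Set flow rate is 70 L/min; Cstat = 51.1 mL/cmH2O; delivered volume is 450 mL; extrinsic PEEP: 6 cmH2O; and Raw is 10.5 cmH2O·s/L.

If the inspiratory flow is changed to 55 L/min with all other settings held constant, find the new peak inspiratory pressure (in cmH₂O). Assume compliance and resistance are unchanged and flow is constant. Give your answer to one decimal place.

Flow: 70 L/min ÷ 60 = 1.1667 L/s.
New flow: 55 L/min ÷ 60 = 0.9167 L/s.
PIP = Vt/C + R·V̇ + PEEP (constant-flow equation of motion).
Only the resistive term changes: ΔPIP = R × ΔV̇ = 10.5 × (0.9167 − 1.1667) = 10.5 × -0.25 = -2.625 cmH2O.
Original PIP = 450/51.1 + 10.5×1.1667 + 6 = 27.057 cmH2O; new PIP = 27.057 + (-2.625) = 24.432 cmH2O.

24.4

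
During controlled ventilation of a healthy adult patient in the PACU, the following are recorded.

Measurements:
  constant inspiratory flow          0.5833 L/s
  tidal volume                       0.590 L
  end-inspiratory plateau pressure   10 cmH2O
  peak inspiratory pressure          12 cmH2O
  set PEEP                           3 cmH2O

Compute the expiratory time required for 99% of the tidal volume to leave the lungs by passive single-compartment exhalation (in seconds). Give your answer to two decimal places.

1.33

R = (PIP − Pplat)/V̇ = (12 − 10) / 0.5833 = 2.0/0.5833 = 3.429 cmH2O·s/L.
C = Vt/(Pplat − PEEP) = 590.0 / (10 − 3) = 590.0/7.0 = 84.286 mL/cmH2O.
τ = R × C = 3.429 × 0.08429 L/cmH2O = 0.289 s.
t = −τ·ln(1 − 0.99) = −0.289·ln(0.01) = 1.331 s.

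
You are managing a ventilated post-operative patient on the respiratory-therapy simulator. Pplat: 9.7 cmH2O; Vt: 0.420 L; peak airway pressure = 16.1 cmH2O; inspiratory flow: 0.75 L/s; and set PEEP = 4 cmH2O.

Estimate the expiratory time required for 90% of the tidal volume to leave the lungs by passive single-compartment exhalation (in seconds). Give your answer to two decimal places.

1.45

R = (PIP − Pplat)/V̇ = (16.1 − 9.7) / 0.75 = 6.4/0.75 = 8.533 cmH2O·s/L.
C = Vt/(Pplat − PEEP) = 420.0 / (9.7 − 4) = 420.0/5.7 = 73.684 mL/cmH2O.
τ = R × C = 8.533 × 0.07368 L/cmH2O = 0.6287 s.
t = −τ·ln(1 − 0.90) = −0.6287·ln(0.1) = 1.448 s.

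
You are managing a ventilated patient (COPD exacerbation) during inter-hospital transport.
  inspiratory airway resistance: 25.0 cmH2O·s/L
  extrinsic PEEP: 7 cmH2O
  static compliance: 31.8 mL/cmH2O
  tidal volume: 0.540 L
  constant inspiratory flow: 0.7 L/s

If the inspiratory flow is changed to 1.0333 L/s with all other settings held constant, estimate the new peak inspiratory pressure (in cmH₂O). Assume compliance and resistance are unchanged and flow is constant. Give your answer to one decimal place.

PIP = Vt/C + R·V̇ + PEEP (constant-flow equation of motion).
Only the resistive term changes: ΔPIP = R × ΔV̇ = 25.0 × (1.0333 − 0.7) = 25.0 × 0.3333 = 8.333 cmH2O.
Original PIP = 540/31.8 + 25.0×0.7 + 7 = 41.481 cmH2O; new PIP = 41.481 + (8.333) = 49.814 cmH2O.

49.8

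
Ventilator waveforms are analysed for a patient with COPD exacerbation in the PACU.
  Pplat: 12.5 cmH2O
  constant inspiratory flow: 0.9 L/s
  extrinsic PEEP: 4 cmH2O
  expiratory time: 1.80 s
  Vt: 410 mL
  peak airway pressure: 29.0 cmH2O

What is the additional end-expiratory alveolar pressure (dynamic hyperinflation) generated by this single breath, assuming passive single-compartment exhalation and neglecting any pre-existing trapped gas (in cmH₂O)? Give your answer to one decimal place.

R = (PIP − Pplat)/V̇ = (29.0 − 12.5) / 0.9 = 16.5/0.9 = 18.333 cmH2O·s/L.
C = Vt/(Pplat − PEEP) = 410.0 / (12.5 − 4) = 410.0/8.5 = 48.235 mL/cmH2O.
τ = R × C = 18.333 × 0.04824 L/cmH2O = 0.8844 s.
Fraction remaining = e^(−Te/τ) = e^(−1.80/0.8844) = 0.1306; trapped volume = 410.0 × 0.1306 = 53.546 mL.
Additional alveolar pressure from trapping ≈ V_trapped / C = 53.546 / 48.235 = 1.11 cmH2O.

1.1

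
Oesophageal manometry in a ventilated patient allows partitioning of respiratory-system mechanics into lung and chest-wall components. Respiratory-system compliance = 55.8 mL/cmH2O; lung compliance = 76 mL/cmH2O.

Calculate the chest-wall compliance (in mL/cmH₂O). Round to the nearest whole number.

1/Ccw = 1/Crs − 1/CL.
1/Ccw = 1/55.8 − 1/76 = 0.004763.
Ccw = 209.95 mL/cmH2O.

210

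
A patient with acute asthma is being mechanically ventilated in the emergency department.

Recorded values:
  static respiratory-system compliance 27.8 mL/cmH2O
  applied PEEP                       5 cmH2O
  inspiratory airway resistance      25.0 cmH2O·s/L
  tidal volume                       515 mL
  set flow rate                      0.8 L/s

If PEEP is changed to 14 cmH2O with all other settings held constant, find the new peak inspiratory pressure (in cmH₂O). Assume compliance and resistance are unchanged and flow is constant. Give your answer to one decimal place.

PIP = Vt/C + R·V̇ + PEEP (constant-flow equation of motion).
Only the baseline term changes: ΔPIP = ΔPEEP = 14 − 5 = 9.0 cmH2O.
Original PIP = 515/27.8 + 25.0×0.8 + 5 = 43.525 cmH2O; new PIP = 43.525 + (9.0) = 52.525 cmH2O.

52.5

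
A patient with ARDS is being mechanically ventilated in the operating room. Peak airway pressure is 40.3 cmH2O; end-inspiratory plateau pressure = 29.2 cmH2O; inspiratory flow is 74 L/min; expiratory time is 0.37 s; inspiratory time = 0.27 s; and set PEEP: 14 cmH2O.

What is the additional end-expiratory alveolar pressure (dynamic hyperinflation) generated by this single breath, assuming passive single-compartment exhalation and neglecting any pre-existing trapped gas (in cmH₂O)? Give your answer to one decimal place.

2.3

Flow: 74 L/min ÷ 60 = 1.2333 L/s.
Vt = flow × Ti = 1.2333 L/s × 0.27 s × 1000 mL/L = 332.99 mL.
R = (PIP − Pplat)/V̇ = (40.3 − 29.2) / 1.2333 = 11.1/1.2333 = 9.0 cmH2O·s/L.
C = Vt/(Pplat − PEEP) = 332.99 / (29.2 − 14) = 332.99/15.2 = 21.907 mL/cmH2O.
τ = R × C = 9.0 × 0.02191 L/cmH2O = 0.1972 s.
Fraction remaining = e^(−Te/τ) = e^(−0.37/0.1972) = 0.1532; trapped volume = 332.99 × 0.1532 = 51.014 mL.
Additional alveolar pressure from trapping ≈ V_trapped / C = 51.014 / 21.907 = 2.329 cmH2O.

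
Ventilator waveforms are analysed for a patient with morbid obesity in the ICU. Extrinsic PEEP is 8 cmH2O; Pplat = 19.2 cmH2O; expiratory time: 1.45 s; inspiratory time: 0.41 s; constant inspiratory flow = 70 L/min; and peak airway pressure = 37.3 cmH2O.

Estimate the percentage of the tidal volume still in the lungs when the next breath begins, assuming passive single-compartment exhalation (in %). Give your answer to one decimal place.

Flow: 70 L/min ÷ 60 = 1.1667 L/s.
Vt = flow × Ti = 1.1667 L/s × 0.41 s × 1000 mL/L = 478.35 mL.
R = (PIP − Pplat)/V̇ = (37.3 − 19.2) / 1.1667 = 18.1/1.1667 = 15.514 cmH2O·s/L.
C = Vt/(Pplat − PEEP) = 478.35 / (19.2 − 8) = 478.35/11.2 = 42.71 mL/cmH2O.
τ = R × C = 15.514 × 0.04271 L/cmH2O = 0.6626 s.
Fraction remaining at end-expiration = e^(−Te/τ) = e^(−1.45/0.6626) = 0.1121 → 11.21%.

11.2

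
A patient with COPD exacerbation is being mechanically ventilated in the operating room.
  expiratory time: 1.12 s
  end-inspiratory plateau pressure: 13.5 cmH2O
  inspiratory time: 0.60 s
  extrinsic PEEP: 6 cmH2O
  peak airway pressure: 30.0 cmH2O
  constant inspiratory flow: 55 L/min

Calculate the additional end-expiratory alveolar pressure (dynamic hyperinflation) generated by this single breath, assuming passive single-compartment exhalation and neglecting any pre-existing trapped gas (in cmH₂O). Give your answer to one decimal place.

Flow: 55 L/min ÷ 60 = 0.9167 L/s.
Vt = flow × Ti = 0.9167 L/s × 0.60 s × 1000 mL/L = 550.02 mL.
R = (PIP − Pplat)/V̇ = (30.0 − 13.5) / 0.9167 = 16.5/0.9167 = 17.999 cmH2O·s/L.
C = Vt/(Pplat − PEEP) = 550.02 / (13.5 − 6) = 550.02/7.5 = 73.336 mL/cmH2O.
τ = R × C = 17.999 × 0.07334 L/cmH2O = 1.32 s.
Fraction remaining = e^(−Te/τ) = e^(−1.12/1.32) = 0.4281; trapped volume = 550.02 × 0.4281 = 235.46 mL.
Additional alveolar pressure from trapping ≈ V_trapped / C = 235.46 / 73.336 = 3.211 cmH2O.

3.2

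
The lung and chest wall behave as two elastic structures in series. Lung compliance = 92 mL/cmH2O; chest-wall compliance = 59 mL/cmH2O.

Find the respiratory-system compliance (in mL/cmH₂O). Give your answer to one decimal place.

35.9

Lung and chest wall are elastances in series: 1/Crs = 1/CL + 1/Ccw.
1/Crs = 1/92 + 1/59 = 0.02782.
Crs = 35.945 mL/cmH2O.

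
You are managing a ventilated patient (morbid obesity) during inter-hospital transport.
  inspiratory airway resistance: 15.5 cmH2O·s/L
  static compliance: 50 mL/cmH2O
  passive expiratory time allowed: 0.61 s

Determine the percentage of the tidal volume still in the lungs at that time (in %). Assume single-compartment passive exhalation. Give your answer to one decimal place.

45.5

τ = R × C = 15.5 × 50 mL/cmH2O = 15.5 × 0.050 L/cmH2O = 0.775 s.
Passive exhalation: V(t)/V₀ = e^(−t/τ) = e^(−0.61/0.775) = 0.4552.
Fraction remaining = 0.4552 → 45.52%.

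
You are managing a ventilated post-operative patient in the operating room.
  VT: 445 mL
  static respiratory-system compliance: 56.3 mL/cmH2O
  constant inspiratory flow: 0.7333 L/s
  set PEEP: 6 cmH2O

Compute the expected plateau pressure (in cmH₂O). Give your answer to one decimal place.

13.9

Pplat = PEEP + Vt / Cstat = 6 + 445 / 56.3 = 6 + 7.904 = 13.904 cmH2O.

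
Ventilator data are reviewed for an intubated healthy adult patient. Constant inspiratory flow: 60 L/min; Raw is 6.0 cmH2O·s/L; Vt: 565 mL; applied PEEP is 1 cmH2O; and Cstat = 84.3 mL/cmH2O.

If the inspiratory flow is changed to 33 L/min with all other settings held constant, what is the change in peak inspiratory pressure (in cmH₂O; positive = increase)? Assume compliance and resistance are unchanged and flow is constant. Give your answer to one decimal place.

-2.7

Flow: 60 L/min ÷ 60 = 1 L/s.
New flow: 33 L/min ÷ 60 = 0.55 L/s.
PIP = Vt/C + R·V̇ + PEEP (constant-flow equation of motion).
Only the resistive term changes: ΔPIP = R × ΔV̇ = 6.0 × (0.55 − 1) = 6.0 × -0.45 = -2.7 cmH2O.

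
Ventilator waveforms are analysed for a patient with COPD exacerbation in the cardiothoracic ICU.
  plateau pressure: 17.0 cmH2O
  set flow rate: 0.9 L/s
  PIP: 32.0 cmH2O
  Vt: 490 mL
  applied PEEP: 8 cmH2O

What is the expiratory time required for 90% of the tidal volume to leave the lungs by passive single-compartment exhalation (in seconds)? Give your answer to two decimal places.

R = (PIP − Pplat)/V̇ = (32.0 − 17.0) / 0.9 = 15.0/0.9 = 16.667 cmH2O·s/L.
C = Vt/(Pplat − PEEP) = 490.0 / (17.0 − 8) = 490.0/9.0 = 54.444 mL/cmH2O.
τ = R × C = 16.667 × 0.05444 L/cmH2O = 0.9074 s.
t = −τ·ln(1 − 0.90) = −0.9074·ln(0.1) = 2.089 s.

2.09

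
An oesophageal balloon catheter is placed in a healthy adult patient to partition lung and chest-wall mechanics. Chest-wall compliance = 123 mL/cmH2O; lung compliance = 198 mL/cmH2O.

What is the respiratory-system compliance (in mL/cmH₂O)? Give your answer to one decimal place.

75.9

Lung and chest wall are elastances in series: 1/Crs = 1/CL + 1/Ccw.
1/Crs = 1/198 + 1/123 = 0.01318.
Crs = 75.873 mL/cmH2O.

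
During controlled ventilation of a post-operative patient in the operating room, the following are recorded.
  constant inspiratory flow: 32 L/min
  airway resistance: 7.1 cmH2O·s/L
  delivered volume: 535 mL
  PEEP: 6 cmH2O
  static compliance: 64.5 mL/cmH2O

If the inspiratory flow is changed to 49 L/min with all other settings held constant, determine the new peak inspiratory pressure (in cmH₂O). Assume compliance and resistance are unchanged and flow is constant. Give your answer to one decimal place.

Flow: 32 L/min ÷ 60 = 0.5333 L/s.
New flow: 49 L/min ÷ 60 = 0.8167 L/s.
PIP = Vt/C + R·V̇ + PEEP (constant-flow equation of motion).
Only the resistive term changes: ΔPIP = R × ΔV̇ = 7.1 × (0.8167 − 0.5333) = 7.1 × 0.2834 = 2.012 cmH2O.
Original PIP = 535/64.5 + 7.1×0.5333 + 6 = 18.081 cmH2O; new PIP = 18.081 + (2.012) = 20.093 cmH2O.

20.1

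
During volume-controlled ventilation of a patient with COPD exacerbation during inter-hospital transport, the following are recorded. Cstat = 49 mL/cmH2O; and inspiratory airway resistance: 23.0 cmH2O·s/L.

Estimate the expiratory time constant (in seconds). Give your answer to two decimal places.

1.13

τ = R × C = 23.0 × 49 mL/cmH2O = 23.0 × 0.049 L/cmH2O = 1.127 s.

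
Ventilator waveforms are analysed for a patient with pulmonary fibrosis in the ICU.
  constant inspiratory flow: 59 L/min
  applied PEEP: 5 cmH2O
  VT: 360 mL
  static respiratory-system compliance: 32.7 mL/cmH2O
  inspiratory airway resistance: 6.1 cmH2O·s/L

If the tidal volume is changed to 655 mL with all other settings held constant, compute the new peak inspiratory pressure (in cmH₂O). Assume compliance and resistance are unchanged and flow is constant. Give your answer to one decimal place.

Flow: 59 L/min ÷ 60 = 0.9833 L/s.
PIP = Vt/C + R·V̇ + PEEP (constant-flow equation of motion).
Only the elastic term changes: ΔPIP = ΔVt / C = (655 − 360) / 32.7 = 9.021 cmH2O.
Original PIP = 360/32.7 + 6.1×0.9833 + 5 = 22.007 cmH2O; new PIP = 22.007 + (9.021) = 31.028 cmH2O.

31.0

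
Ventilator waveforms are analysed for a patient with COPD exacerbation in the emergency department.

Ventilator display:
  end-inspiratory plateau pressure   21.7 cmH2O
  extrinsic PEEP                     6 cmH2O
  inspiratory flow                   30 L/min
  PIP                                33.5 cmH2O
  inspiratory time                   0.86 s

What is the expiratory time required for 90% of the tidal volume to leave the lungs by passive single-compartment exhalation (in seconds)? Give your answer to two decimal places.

Flow: 30 L/min ÷ 60 = 0.5 L/s.
Vt = flow × Ti = 0.5 L/s × 0.86 s × 1000 mL/L = 430.0 mL.
R = (PIP − Pplat)/V̇ = (33.5 − 21.7) / 0.5 = 11.8/0.5 = 23.6 cmH2O·s/L.
C = Vt/(Pplat − PEEP) = 430.0 / (21.7 − 6) = 430.0/15.7 = 27.389 mL/cmH2O.
τ = R × C = 23.6 × 0.02739 L/cmH2O = 0.6464 s.
t = −τ·ln(1 − 0.90) = −0.6464·ln(0.1) = 1.488 s.

1.49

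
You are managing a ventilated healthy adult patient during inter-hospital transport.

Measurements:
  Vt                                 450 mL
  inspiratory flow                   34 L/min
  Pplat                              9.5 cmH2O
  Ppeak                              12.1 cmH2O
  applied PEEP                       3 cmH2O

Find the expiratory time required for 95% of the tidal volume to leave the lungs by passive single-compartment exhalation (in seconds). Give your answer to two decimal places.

0.95

Flow: 34 L/min ÷ 60 = 0.5667 L/s.
R = (PIP − Pplat)/V̇ = (12.1 − 9.5) / 0.5667 = 2.6/0.5667 = 4.588 cmH2O·s/L.
C = Vt/(Pplat − PEEP) = 450.0 / (9.5 − 3) = 450.0/6.5 = 69.231 mL/cmH2O.
τ = R × C = 4.588 × 0.06923 L/cmH2O = 0.3176 s.
t = −τ·ln(1 − 0.95) = −0.3176·ln(0.05) = 0.9514 s.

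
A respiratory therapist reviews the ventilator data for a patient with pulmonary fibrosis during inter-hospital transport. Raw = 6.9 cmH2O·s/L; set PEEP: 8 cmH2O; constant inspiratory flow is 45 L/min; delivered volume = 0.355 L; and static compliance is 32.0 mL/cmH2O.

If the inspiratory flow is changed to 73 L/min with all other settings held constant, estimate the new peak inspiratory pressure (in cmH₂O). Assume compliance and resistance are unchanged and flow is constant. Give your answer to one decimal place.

27.5

Flow: 45 L/min ÷ 60 = 0.75 L/s.
New flow: 73 L/min ÷ 60 = 1.2167 L/s.
PIP = Vt/C + R·V̇ + PEEP (constant-flow equation of motion).
Only the resistive term changes: ΔPIP = R × ΔV̇ = 6.9 × (1.2167 − 0.75) = 6.9 × 0.4667 = 3.22 cmH2O.
Original PIP = 355/32.0 + 6.9×0.75 + 8 = 24.269 cmH2O; new PIP = 24.269 + (3.22) = 27.489 cmH2O.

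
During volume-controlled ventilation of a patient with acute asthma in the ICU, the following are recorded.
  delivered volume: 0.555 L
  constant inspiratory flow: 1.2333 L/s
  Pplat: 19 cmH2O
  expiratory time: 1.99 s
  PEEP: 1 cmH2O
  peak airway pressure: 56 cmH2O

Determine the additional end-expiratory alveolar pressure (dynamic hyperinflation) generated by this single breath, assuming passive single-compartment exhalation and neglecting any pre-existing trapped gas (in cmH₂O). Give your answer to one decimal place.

R = (PIP − Pplat)/V̇ = (56 − 19) / 1.2333 = 37.0/1.2333 = 30.001 cmH2O·s/L.
C = Vt/(Pplat − PEEP) = 555.0 / (19 − 1) = 555.0/18.0 = 30.833 mL/cmH2O.
τ = R × C = 30.001 × 0.03083 L/cmH2O = 0.9249 s.
Fraction remaining = e^(−Te/τ) = e^(−1.99/0.9249) = 0.1163; trapped volume = 555.0 × 0.1163 = 64.547 mL.
Additional alveolar pressure from trapping ≈ V_trapped / C = 64.547 / 30.833 = 2.093 cmH2O.

2.1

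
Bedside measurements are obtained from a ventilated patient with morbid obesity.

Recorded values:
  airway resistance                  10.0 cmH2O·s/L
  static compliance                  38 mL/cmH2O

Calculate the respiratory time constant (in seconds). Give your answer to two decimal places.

0.38

τ = R × C = 10.0 × 38 mL/cmH2O = 10.0 × 0.038 L/cmH2O = 0.38 s.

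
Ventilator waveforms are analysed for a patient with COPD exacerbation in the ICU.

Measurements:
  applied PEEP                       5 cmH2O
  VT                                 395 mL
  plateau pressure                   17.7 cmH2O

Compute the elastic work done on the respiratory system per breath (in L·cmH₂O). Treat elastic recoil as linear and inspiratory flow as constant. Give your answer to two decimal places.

2.51

Elastic work ≈ ½ × (Pplat − PEEP) × Vt = 0.5 × (17.7 − 5) × 0.395 L = 0.5 × 12.7 × 0.395 = 2.508 L·cmH2O.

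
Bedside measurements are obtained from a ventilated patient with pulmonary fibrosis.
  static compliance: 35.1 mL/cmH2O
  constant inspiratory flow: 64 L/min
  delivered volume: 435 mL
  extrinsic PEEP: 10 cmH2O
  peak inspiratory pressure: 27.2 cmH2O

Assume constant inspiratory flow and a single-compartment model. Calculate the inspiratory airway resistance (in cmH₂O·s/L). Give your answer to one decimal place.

Flow: 64 L/min ÷ 60 = 1.0667 L/s.
Equation of motion (constant flow): PIP = Vt/C + R·V̇ + PEEP.
R·V̇ = PIP − Vt/C − PEEP = 27.2 − 435/35.1 − 10 = 27.2 − 12.393 − 10 = 4.807 cmH2O.
R = 4.807 / 1.0667 = 4.506 cmH2O·s/L.

4.5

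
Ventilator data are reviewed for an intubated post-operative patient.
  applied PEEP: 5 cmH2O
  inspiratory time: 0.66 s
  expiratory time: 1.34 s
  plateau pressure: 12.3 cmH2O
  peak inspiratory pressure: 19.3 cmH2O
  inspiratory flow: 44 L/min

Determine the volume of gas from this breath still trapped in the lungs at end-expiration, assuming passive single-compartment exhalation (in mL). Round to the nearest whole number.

Flow: 44 L/min ÷ 60 = 0.7333 L/s.
Vt = flow × Ti = 0.7333 L/s × 0.66 s × 1000 mL/L = 483.98 mL.
R = (PIP − Pplat)/V̇ = (19.3 − 12.3) / 0.7333 = 7.0/0.7333 = 9.546 cmH2O·s/L.
C = Vt/(Pplat − PEEP) = 483.98 / (12.3 − 5) = 483.98/7.3 = 66.299 mL/cmH2O.
τ = R × C = 9.546 × 0.0663 L/cmH2O = 0.6329 s.
Fraction remaining = e^(−Te/τ) = e^(−1.34/0.6329) = 0.1204.
Trapped volume = 483.98 × 0.1204 = 58.271 mL.

58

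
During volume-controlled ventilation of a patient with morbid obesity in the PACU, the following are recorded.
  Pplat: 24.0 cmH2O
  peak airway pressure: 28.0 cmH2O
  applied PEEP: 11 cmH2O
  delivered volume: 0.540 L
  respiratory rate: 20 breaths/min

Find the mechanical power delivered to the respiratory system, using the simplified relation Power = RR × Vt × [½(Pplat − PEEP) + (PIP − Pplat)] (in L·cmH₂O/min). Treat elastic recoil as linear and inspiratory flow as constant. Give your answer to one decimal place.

Per-breath work = Vt × [½(Pplat−PEEP) + (PIP−Pplat)] = 0.540 × [0.5×13.0 + 4.0] = 0.540 × 10.5 = 5.67 L·cmH2O.
Power = 20 × 5.67 = 113.4 L·cmH2O/min.

113.4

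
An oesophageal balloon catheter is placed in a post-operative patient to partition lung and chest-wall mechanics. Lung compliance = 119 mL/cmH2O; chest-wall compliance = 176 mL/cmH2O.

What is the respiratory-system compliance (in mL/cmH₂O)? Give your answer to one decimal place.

Lung and chest wall are elastances in series: 1/Crs = 1/CL + 1/Ccw.
1/Crs = 1/119 + 1/176 = 0.01409.
Crs = 70.972 mL/cmH2O.

71.0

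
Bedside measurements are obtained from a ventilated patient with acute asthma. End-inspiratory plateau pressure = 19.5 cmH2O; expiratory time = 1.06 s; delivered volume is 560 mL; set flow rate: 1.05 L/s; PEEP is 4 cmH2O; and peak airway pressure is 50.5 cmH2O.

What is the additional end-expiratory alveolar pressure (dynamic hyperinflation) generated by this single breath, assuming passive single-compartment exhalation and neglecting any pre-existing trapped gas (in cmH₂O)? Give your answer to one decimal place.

R = (PIP − Pplat)/V̇ = (50.5 − 19.5) / 1.05 = 31.0/1.05 = 29.524 cmH2O·s/L.
C = Vt/(Pplat − PEEP) = 560.0 / (19.5 − 4) = 560.0/15.5 = 36.129 mL/cmH2O.
τ = R × C = 29.524 × 0.03613 L/cmH2O = 1.067 s.
Fraction remaining = e^(−Te/τ) = e^(−1.06/1.067) = 0.3703; trapped volume = 560.0 × 0.3703 = 207.37 mL.
Additional alveolar pressure from trapping ≈ V_trapped / C = 207.37 / 36.129 = 5.74 cmH2O.

5.7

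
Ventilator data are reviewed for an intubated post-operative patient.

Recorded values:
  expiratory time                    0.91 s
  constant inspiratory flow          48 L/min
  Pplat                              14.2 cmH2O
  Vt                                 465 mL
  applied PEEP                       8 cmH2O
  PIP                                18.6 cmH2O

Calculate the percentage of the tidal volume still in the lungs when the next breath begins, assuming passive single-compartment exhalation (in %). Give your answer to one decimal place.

11.0

Flow: 48 L/min ÷ 60 = 0.8 L/s.
R = (PIP − Pplat)/V̇ = (18.6 − 14.2) / 0.8 = 4.4/0.8 = 5.5 cmH2O·s/L.
C = Vt/(Pplat − PEEP) = 465.0 / (14.2 − 8) = 465.0/6.2 = 75.0 mL/cmH2O.
τ = R × C = 5.5 × 0.075 L/cmH2O = 0.4125 s.
Fraction remaining at end-expiration = e^(−Te/τ) = e^(−0.91/0.4125) = 0.1101 → 11.01%.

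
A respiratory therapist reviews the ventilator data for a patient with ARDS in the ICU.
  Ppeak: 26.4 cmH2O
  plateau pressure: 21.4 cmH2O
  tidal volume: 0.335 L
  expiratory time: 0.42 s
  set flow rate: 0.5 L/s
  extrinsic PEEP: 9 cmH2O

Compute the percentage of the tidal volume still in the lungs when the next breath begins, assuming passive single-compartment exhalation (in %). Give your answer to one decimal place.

21.1

R = (PIP − Pplat)/V̇ = (26.4 − 21.4) / 0.5 = 5.0/0.5 = 10.0 cmH2O·s/L.
C = Vt/(Pplat − PEEP) = 335.0 / (21.4 − 9) = 335.0/12.4 = 27.016 mL/cmH2O.
τ = R × C = 10.0 × 0.02702 L/cmH2O = 0.2702 s.
Fraction remaining at end-expiration = e^(−Te/τ) = e^(−0.42/0.2702) = 0.2113 → 21.13%.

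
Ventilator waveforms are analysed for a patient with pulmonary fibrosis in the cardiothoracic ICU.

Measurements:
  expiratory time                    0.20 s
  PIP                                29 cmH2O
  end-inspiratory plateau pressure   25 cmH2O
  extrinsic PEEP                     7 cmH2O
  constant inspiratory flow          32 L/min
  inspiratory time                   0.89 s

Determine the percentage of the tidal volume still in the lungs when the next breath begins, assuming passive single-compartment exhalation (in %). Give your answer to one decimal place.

Flow: 32 L/min ÷ 60 = 0.5333 L/s.
Vt = flow × Ti = 0.5333 L/s × 0.89 s × 1000 mL/L = 474.64 mL.
R = (PIP − Pplat)/V̇ = (29 − 25) / 0.5333 = 4.0/0.5333 = 7.5 cmH2O·s/L.
C = Vt/(Pplat − PEEP) = 474.64 / (25 − 7) = 474.64/18.0 = 26.369 mL/cmH2O.
τ = R × C = 7.5 × 0.02637 L/cmH2O = 0.1978 s.
Fraction remaining at end-expiration = e^(−Te/τ) = e^(−0.20/0.1978) = 0.3638 → 36.38%.

36.4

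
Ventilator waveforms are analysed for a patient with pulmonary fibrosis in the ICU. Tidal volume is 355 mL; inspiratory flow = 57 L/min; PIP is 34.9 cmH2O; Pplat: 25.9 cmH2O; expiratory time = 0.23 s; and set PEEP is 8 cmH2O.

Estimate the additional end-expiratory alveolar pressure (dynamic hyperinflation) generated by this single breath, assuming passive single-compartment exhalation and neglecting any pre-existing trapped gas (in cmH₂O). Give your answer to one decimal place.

5.3

Flow: 57 L/min ÷ 60 = 0.95 L/s.
R = (PIP − Pplat)/V̇ = (34.9 − 25.9) / 0.95 = 9.0/0.95 = 9.474 cmH2O·s/L.
C = Vt/(Pplat − PEEP) = 355.0 / (25.9 − 8) = 355.0/17.9 = 19.832 mL/cmH2O.
τ = R × C = 9.474 × 0.01983 L/cmH2O = 0.1879 s.
Fraction remaining = e^(−Te/τ) = e^(−0.23/0.1879) = 0.294; trapped volume = 355.0 × 0.294 = 104.37 mL.
Additional alveolar pressure from trapping ≈ V_trapped / C = 104.37 / 19.832 = 5.263 cmH2O.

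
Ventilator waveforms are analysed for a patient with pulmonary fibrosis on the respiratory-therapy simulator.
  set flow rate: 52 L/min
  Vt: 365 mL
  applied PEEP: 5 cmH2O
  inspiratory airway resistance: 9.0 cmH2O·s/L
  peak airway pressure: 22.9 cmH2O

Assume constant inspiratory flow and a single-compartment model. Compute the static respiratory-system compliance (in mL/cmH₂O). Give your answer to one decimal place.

Flow: 52 L/min ÷ 60 = 0.8667 L/s.
Equation of motion (constant flow): PIP = Vt/C + R·V̇ + PEEP.
Vt/C = PIP − R·V̇ − PEEP = 22.9 − 9.0×0.8667 − 5 = 22.9 − 7.8 − 5 = 10.1 cmH2O.
C = Vt / 10.1 = 365 / 10.1 = 36.139 mL/cmH2O.

36.1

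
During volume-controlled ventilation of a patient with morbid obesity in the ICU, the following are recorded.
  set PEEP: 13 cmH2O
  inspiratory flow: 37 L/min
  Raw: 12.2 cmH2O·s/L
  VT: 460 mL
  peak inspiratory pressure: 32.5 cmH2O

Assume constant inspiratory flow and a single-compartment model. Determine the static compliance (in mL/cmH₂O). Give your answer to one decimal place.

Flow: 37 L/min ÷ 60 = 0.6167 L/s.
Equation of motion (constant flow): PIP = Vt/C + R·V̇ + PEEP.
Vt/C = PIP − R·V̇ − PEEP = 32.5 − 12.2×0.6167 − 13 = 32.5 − 7.524 − 13 = 11.976 cmH2O.
C = Vt / 11.976 = 460 / 11.976 = 38.41 mL/cmH2O.

38.4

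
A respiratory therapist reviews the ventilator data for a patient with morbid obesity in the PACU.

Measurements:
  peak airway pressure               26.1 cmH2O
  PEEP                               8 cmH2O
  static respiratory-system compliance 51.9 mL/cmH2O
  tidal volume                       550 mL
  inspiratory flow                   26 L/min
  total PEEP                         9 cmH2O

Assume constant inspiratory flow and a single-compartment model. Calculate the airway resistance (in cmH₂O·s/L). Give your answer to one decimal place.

Flow: 26 L/min ÷ 60 = 0.4333 L/s.
Total PEEP = 9 cmH2O (set 8 + intrinsic 1); this is the baseline alveolar pressure.
Equation of motion (constant flow): PIP = Vt/C + R·V̇ + PEEP.
R·V̇ = PIP − Vt/C − PEEP = 26.1 − 550/51.9 − 9 = 26.1 − 10.597 − 9 = 6.503 cmH2O.
R = 6.503 / 0.4333 = 15.008 cmH2O·s/L.

15.0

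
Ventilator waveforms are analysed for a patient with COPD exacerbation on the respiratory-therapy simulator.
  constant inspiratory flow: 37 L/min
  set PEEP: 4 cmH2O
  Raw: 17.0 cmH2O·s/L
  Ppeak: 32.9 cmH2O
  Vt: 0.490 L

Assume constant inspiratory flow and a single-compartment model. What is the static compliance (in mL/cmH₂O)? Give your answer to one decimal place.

26.6

Flow: 37 L/min ÷ 60 = 0.6167 L/s.
Equation of motion (constant flow): PIP = Vt/C + R·V̇ + PEEP.
Vt/C = PIP − R·V̇ − PEEP = 32.9 − 17.0×0.6167 − 4 = 32.9 − 10.484 − 4 = 18.416 cmH2O.
C = Vt / 18.416 = 490 / 18.416 = 26.607 mL/cmH2O.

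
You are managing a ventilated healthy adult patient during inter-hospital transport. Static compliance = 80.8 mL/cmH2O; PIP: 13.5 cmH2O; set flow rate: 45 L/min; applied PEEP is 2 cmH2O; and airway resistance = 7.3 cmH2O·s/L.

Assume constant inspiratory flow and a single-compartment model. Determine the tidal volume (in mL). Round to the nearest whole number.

Flow: 45 L/min ÷ 60 = 0.75 L/s.
Equation of motion (constant flow): PIP = Vt/C + R·V̇ + PEEP.
Vt/C = PIP − R·V̇ − PEEP = 13.5 − 5.475 − 2 = 6.025 cmH2O.
Vt = C × 6.025 = 80.8 × 6.025 = 486.82 mL.

487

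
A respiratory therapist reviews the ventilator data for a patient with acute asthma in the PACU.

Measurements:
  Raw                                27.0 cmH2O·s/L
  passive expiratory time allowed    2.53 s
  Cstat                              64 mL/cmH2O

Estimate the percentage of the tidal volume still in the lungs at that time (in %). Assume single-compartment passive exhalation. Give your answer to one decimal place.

23.1

τ = R × C = 27.0 × 64 mL/cmH2O = 27.0 × 0.064 L/cmH2O = 1.728 s.
Passive exhalation: V(t)/V₀ = e^(−t/τ) = e^(−2.53/1.728) = 0.2313.
Fraction remaining = 0.2313 → 23.13%.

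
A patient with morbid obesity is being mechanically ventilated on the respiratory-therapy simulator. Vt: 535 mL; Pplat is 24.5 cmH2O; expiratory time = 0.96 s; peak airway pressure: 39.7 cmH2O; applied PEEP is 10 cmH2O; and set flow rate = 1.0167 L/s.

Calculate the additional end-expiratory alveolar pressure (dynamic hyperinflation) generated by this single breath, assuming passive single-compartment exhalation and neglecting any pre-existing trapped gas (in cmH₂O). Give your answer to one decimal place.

2.5

R = (PIP − Pplat)/V̇ = (39.7 − 24.5) / 1.0167 = 15.2/1.0167 = 14.95 cmH2O·s/L.
C = Vt/(Pplat − PEEP) = 535.0 / (24.5 − 10) = 535.0/14.5 = 36.897 mL/cmH2O.
τ = R × C = 14.95 × 0.0369 L/cmH2O = 0.5517 s.
Fraction remaining = e^(−Te/τ) = e^(−0.96/0.5517) = 0.1755; trapped volume = 535.0 × 0.1755 = 93.893 mL.
Additional alveolar pressure from trapping ≈ V_trapped / C = 93.893 / 36.897 = 2.545 cmH2O.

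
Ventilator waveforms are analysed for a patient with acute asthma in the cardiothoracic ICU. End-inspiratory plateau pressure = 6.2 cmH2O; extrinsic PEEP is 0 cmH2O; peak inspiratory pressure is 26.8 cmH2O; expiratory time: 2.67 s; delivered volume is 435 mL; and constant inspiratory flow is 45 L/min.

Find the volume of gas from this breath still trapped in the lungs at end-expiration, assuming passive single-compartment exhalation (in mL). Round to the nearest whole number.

109

Flow: 45 L/min ÷ 60 = 0.75 L/s.
R = (PIP − Pplat)/V̇ = (26.8 − 6.2) / 0.75 = 20.6/0.75 = 27.467 cmH2O·s/L.
C = Vt/(Pplat − PEEP) = 435.0 / (6.2 − 0) = 435.0/6.2 = 70.161 mL/cmH2O.
τ = R × C = 27.467 × 0.07016 L/cmH2O = 1.927 s.
Fraction remaining = e^(−Te/τ) = e^(−2.67/1.927) = 0.2502.
Trapped volume = 435.0 × 0.2502 = 108.84 mL.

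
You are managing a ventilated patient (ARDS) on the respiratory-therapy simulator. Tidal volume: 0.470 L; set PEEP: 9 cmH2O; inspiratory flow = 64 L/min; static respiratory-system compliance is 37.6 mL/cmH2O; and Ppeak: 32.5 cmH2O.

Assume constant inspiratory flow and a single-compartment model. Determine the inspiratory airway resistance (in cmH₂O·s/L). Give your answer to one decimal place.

Flow: 64 L/min ÷ 60 = 1.0667 L/s.
Equation of motion (constant flow): PIP = Vt/C + R·V̇ + PEEP.
R·V̇ = PIP − Vt/C − PEEP = 32.5 − 470/37.6 − 9 = 32.5 − 12.5 − 9 = 11.0 cmH2O.
R = 11.0 / 1.0667 = 10.312 cmH2O·s/L.

10.3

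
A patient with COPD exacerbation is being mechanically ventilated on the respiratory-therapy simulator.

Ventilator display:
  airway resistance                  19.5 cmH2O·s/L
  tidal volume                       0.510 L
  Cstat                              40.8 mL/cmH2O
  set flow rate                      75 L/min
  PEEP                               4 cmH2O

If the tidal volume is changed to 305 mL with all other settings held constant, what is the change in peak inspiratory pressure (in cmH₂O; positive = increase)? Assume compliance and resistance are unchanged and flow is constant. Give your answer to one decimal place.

-5.0

PIP = Vt/C + R·V̇ + PEEP (constant-flow equation of motion).
Only the elastic term changes: ΔPIP = ΔVt / C = (305 − 510) / 40.8 = -5.025 cmH2O.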